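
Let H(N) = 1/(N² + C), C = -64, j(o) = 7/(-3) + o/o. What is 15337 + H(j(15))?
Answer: 8588711/560 ≈ 15337.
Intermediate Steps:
j(o) = -4/3 (j(o) = 7*(-⅓) + 1 = -7/3 + 1 = -4/3)
H(N) = 1/(-64 + N²) (H(N) = 1/(N² - 64) = 1/(-64 + N²))
15337 + H(j(15)) = 15337 + 1/(-64 + (-4/3)²) = 15337 + 1/(-64 + 16/9) = 15337 + 1/(-560/9) = 15337 - 9/560 = 8588711/560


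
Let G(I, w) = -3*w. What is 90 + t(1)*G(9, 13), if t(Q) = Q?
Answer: 51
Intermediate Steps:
90 + t(1)*G(9, 13) = 90 + 1*(-3*13) = 90 + 1*(-39) = 90 - 39 = 51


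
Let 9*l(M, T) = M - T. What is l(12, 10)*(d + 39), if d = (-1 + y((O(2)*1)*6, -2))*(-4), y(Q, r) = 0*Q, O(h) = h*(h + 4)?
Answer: 86/9 ≈ 9.5556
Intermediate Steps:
l(M, T) = -T/9 + M/9 (l(M, T) = (M - T)/9 = -T/9 + M/9)
O(h) = h*(4 + h)
y(Q, r) = 0
d = 4 (d = (-1 + 0)*(-4) = -1*(-4) = 4)
l(12, 10)*(d + 39) = (-⅑*10 + (⅑)*12)*(4 + 39) = (-10/9 + 4/3)*43 = (2/9)*43 = 86/9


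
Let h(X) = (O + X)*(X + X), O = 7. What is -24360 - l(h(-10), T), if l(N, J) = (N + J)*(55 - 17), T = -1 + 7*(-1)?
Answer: -26336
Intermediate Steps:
h(X) = 2*X*(7 + X) (h(X) = (7 + X)*(X + X) = (7 + X)*(2*X) = 2*X*(7 + X))
T = -8 (T = -1 - 7 = -8)
l(N, J) = 38*J + 38*N (l(N, J) = (J + N)*38 = 38*J + 38*N)
-24360 - l(h(-10), T) = -24360 - (38*(-8) + 38*(2*(-10)*(7 - 10))) = -24360 - (-304 + 38*(2*(-10)*(-3))) = -24360 - (-304 + 38*60) = -24360 - (-304 + 2280) = -24360 - 1*1976 = -24360 - 1976 = -26336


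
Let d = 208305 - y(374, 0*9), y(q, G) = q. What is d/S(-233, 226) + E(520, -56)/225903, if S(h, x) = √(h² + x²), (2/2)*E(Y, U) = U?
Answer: -56/225903 + 207931*√105365/105365 ≈ 640.58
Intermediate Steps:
E(Y, U) = U
d = 207931 (d = 208305 - 1*374 = 208305 - 374 = 207931)
d/S(-233, 226) + E(520, -56)/225903 = 207931/(√((-233)² + 226²)) - 56/225903 = 207931/(√(54289 + 51076)) - 56*1/225903 = 207931/(√105365) - 56/225903 = 207931*(√105365/105365) - 56/225903 = 207931*√105365/105365 - 56/225903 = -56/225903 + 207931*√105365/105365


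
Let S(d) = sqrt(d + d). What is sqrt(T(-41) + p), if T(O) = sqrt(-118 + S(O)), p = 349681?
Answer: sqrt(349681 + sqrt(-118 + I*sqrt(82))) ≈ 591.34 + 0.009*I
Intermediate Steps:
S(d) = sqrt(2)*sqrt(d) (S(d) = sqrt(2*d) = sqrt(2)*sqrt(d))
T(O) = sqrt(-118 + sqrt(2)*sqrt(O))
sqrt(T(-41) + p) = sqrt(sqrt(-118 + sqrt(2)*sqrt(-41)) + 349681) = sqrt(sqrt(-118 + sqrt(2)*(I*sqrt(41))) + 349681) = sqrt(sqrt(-118 + I*sqrt(82)) + 349681) = sqrt(349681 + sqrt(-118 + I*sqrt(82)))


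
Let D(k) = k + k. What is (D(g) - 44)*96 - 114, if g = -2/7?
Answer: -30750/7 ≈ -4392.9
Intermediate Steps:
g = -2/7 (g = -2*1/7 = -2/7 ≈ -0.28571)
D(k) = 2*k
(D(g) - 44)*96 - 114 = (2*(-2/7) - 44)*96 - 114 = (-4/7 - 44)*96 - 114 = -312/7*96 - 114 = -29952/7 - 114 = -30750/7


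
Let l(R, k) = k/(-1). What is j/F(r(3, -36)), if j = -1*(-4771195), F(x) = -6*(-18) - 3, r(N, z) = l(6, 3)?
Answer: 954239/21 ≈ 45440.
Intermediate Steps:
l(R, k) = -k (l(R, k) = k*(-1) = -k)
r(N, z) = -3 (r(N, z) = -1*3 = -3)
F(x) = 105 (F(x) = 108 - 3 = 105)
j = 4771195
j/F(r(3, -36)) = 4771195/105 = 4771195*(1/105) = 954239/21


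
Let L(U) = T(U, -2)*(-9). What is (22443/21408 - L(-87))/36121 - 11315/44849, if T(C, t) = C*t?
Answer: -2415026230647/11560253842144 ≈ -0.20891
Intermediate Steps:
L(U) = 18*U (L(U) = (U*(-2))*(-9) = -2*U*(-9) = 18*U)
(22443/21408 - L(-87))/36121 - 11315/44849 = (22443/21408 - 18*(-87))/36121 - 11315/44849 = (22443*(1/21408) - 1*(-1566))*(1/36121) - 11315*1/44849 = (7481/7136 + 1566)*(1/36121) - 11315/44849 = (11182457/7136)*(1/36121) - 11315/44849 = 11182457/257759456 - 11315/44849 = -2415026230647/11560253842144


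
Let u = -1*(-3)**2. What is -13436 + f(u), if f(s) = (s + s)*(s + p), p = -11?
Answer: -13076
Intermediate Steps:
u = -9 (u = -1*9 = -9)
f(s) = 2*s*(-11 + s) (f(s) = (s + s)*(s - 11) = (2*s)*(-11 + s) = 2*s*(-11 + s))
-13436 + f(u) = -13436 + 2*(-9)*(-11 - 9) = -13436 + 2*(-9)*(-20) = -13436 + 360 = -13076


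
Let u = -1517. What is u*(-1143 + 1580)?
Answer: -662929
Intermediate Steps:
u*(-1143 + 1580) = -1517*(-1143 + 1580) = -1517*437 = -662929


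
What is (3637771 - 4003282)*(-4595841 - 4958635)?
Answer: 3492266077236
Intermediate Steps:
(3637771 - 4003282)*(-4595841 - 4958635) = -365511*(-9554476) = 3492266077236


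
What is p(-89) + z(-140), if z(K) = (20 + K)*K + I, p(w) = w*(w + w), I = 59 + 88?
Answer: 32789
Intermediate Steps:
I = 147
p(w) = 2*w² (p(w) = w*(2*w) = 2*w²)
z(K) = 147 + K*(20 + K) (z(K) = (20 + K)*K + 147 = K*(20 + K) + 147 = 147 + K*(20 + K))
p(-89) + z(-140) = 2*(-89)² + (147 + (-140)² + 20*(-140)) = 2*7921 + (147 + 19600 - 2800) = 15842 + 16947 = 32789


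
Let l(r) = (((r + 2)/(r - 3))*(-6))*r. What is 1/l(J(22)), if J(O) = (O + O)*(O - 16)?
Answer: -29/46816 ≈ -0.00061945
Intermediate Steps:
J(O) = 2*O*(-16 + O) (J(O) = (2*O)*(-16 + O) = 2*O*(-16 + O))
l(r) = -6*r*(2 + r)/(-3 + r) (l(r) = (((2 + r)/(-3 + r))*(-6))*r = (-6*(2 + r)/(-3 + r))*r = -6*r*(2 + r)/(-3 + r))
1/l(J(22)) = 1/(-6*2*22*(-16 + 22)*(2 + 2*22*(-16 + 22))/(-3 + 2*22*(-16 + 22))) = 1/(-6*2*22*6*(2 + 2*22*6)/(-3 + 2*22*6)) = 1/(-6*264*(2 + 264)/(-3 + 264)) = 1/(-6*264*266/261) = 1/(-6*264*1/261*266) = 1/(-46816/29) = -29/46816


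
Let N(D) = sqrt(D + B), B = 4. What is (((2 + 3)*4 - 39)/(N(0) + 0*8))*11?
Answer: -209/2 ≈ -104.50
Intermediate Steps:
N(D) = sqrt(4 + D) (N(D) = sqrt(D + 4) = sqrt(4 + D))
(((2 + 3)*4 - 39)/(N(0) + 0*8))*11 = (((2 + 3)*4 - 39)/(sqrt(4 + 0) + 0*8))*11 = ((5*4 - 39)/(sqrt(4) + 0))*11 = ((20 - 39)/(2 + 0))*11 = -19/2*11 = -209/2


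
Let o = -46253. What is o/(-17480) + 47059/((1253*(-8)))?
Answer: -975411/476140 ≈ -2.0486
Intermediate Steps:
o/(-17480) + 47059/((1253*(-8))) = -46253/(-17480) + 47059/((1253*(-8))) = -46253*(-1/17480) + 47059/(-10024) = 2011/760 + 47059*(-1/10024) = 2011/760 - 47059/10024 = -975411/476140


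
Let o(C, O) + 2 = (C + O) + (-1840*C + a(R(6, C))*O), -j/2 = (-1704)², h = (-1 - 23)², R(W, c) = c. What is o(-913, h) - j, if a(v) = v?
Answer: 6960925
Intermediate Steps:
h = 576 (h = (-24)² = 576)
j = -5807232 (j = -2*(-1704)² = -2*2903616 = -5807232)
o(C, O) = -2 + O - 1839*C + C*O (o(C, O) = -2 + ((C + O) + (-1840*C + C*O)) = -2 + (O - 1839*C + C*O) = -2 + O - 1839*C + C*O)
o(-913, h) - j = (-2 + 576 - 1839*(-913) - 913*576) - 1*(-5807232) = (-2 + 576 + 1679007 - 525888) + 5807232 = 1153693 + 5807232 = 6960925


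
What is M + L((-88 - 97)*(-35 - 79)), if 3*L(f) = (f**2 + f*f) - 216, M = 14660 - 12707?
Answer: 296527281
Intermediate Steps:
M = 1953
L(f) = -72 + 2*f**2/3 (L(f) = ((f**2 + f*f) - 216)/3 = ((f**2 + f**2) - 216)/3 = (2*f**2 - 216)/3 = (-216 + 2*f**2)/3 = -72 + 2*f**2/3)
M + L((-88 - 97)*(-35 - 79)) = 1953 + (-72 + 2*((-88 - 97)*(-35 - 79))**2/3) = 1953 + (-72 + 2*(-185*(-114))**2/3) = 1953 + (-72 + (2/3)*21090**2) = 1953 + (-72 + (2/3)*444788100) = 1953 + (-72 + 296525400) = 1953 + 296525328 = 296527281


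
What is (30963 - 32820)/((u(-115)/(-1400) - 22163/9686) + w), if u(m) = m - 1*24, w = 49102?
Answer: -12590831400/332906539477 ≈ -0.037821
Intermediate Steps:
u(m) = -24 + m (u(m) = m - 24 = -24 + m)
(30963 - 32820)/((u(-115)/(-1400) - 22163/9686) + w) = (30963 - 32820)/(((-24 - 115)/(-1400) - 22163/9686) + 49102) = -1857/((-139*(-1/1400) - 22163*1/9686) + 49102) = -1857/((139/1400 - 22163/9686) + 49102) = -1857/(-14840923/6780200 + 49102) = -1857/332906539477/6780200 = -1857*6780200/332906539477 = -12590831400/332906539477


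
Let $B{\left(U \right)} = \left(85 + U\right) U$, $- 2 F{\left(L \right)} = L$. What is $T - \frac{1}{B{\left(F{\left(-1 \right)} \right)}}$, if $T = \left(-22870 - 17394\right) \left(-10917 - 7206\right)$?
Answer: $\frac{124779464708}{171} \approx 7.297 \cdot 10^{8}$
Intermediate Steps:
$F{\left(L \right)} = - \frac{L}{2}$
$T = 729704472$ ($T = \left(-40264\right) \left(-18123\right) = 729704472$)
$B{\left(U \right)} = U \left(85 + U\right)$
$T - \frac{1}{B{\left(F{\left(-1 \right)} \right)}} = 729704472 - \frac{1}{\left(- \frac{1}{2}\right) \left(-1\right) \left(85 - - \frac{1}{2}\right)} = 729704472 - \frac{1}{\frac{1}{2} \left(85 + \frac{1}{2}\right)} = 729704472 - \frac{1}{\frac{1}{2} \cdot \frac{171}{2}} = 729704472 - \frac{1}{\frac{171}{4}} = 729704472 - \frac{4}{171} = \frac{124779464708}{171}$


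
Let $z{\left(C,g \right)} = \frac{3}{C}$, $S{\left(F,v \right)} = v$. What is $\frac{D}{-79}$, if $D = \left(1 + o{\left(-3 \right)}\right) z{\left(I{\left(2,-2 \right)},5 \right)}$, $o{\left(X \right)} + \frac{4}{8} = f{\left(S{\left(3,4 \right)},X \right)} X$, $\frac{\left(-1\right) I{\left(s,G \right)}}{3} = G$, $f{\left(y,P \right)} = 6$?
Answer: $\frac{35}{316} \approx 0.11076$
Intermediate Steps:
$I{\left(s,G \right)} = - 3 G$
$o{\left(X \right)} = - \frac{1}{2} + 6 X$
$D = - \frac{35}{4}$ ($D = \left(1 + \left(- \frac{1}{2} + 6 \left(-3\right)\right)\right) \frac{3}{\left(-3\right) \left(-2\right)} = \left(1 - \frac{37}{2}\right) \frac{3}{6} = \left(1 - \frac{37}{2}\right) 3 \cdot \frac{1}{6} = \left(- \frac{35}{2}\right) \frac{1}{2} = - \frac{35}{4} \approx -8.75$)
$\frac{D}{-79} = - \frac{35}{4 \left(-79\right)} = \left(- \frac{35}{4}\right) \left(- \frac{1}{79}\right) = \frac{35}{316}$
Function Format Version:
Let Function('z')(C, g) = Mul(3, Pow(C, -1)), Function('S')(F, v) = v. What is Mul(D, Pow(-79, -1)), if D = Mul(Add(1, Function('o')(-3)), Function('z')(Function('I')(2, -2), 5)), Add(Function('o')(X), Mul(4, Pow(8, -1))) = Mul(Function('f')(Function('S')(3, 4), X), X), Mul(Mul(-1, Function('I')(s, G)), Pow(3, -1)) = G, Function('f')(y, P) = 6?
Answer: Rational(35, 316) ≈ 0.11076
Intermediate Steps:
Function('I')(s, G) = Mul(-3, G)
Function('o')(X) = Add(Rational(-1, 2), Mul(6, X))
D = Rational(-35, 4) (D = Mul(Add(1, Add(Rational(-1, 2), Mul(6, -3))), Mul(3, Pow(Mul(-3, -2), -1))) = Mul(Add(1, Add(Rational(-1, 2), -18)), Mul(3, Pow(6, -1))) = Mul(Add(1, Rational(-37, 2)), Mul(3, Rational(1, 6))) = Mul(Rational(-35, 2), Rational(1, 2)) = Rational(-35, 4) ≈ -8.7500)
Mul(D, Pow(-79, -1)) = Mul(Rational(-35, 4), Pow(-79, -1)) = Mul(Rational(-35, 4), Rational(-1, 79)) = Rational(35, 316)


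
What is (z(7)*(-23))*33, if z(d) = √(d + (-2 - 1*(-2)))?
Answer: -759*√7 ≈ -2008.1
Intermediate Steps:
z(d) = √d (z(d) = √(d + (-2 + 2)) = √(d + 0) = √d)
(z(7)*(-23))*33 = (√7*(-23))*33 = -23*√7*33 = -759*√7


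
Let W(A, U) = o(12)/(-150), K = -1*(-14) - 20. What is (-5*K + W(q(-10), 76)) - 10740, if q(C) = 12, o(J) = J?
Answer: -267752/25 ≈ -10710.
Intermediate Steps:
K = -6 (K = 14 - 20 = -6)
W(A, U) = -2/25 (W(A, U) = 12/(-150) = 12*(-1/150) = -2/25)
(-5*K + W(q(-10), 76)) - 10740 = (-5*(-6) - 2/25) - 10740 = (30 - 2/25) - 10740 = 748/25 - 10740 = -267752/25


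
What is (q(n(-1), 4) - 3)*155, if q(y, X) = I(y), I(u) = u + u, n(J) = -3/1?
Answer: -1395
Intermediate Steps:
n(J) = -3 (n(J) = -3*1 = -3)
I(u) = 2*u
q(y, X) = 2*y
(q(n(-1), 4) - 3)*155 = (2*(-3) - 3)*155 = (-6 - 3)*155 = -9*155 = -1395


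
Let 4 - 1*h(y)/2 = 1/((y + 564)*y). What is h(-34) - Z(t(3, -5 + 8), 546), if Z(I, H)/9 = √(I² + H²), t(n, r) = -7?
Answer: 72081/9010 - 63*√6085 ≈ -4906.4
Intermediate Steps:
h(y) = 8 - 2/(y*(564 + y)) (h(y) = 8 - 2/((y + 564)*y) = 8 - 2/((564 + y)*y) = 8 - 2/(y*(564 + y)))
Z(I, H) = 9*√(H² + I²) (Z(I, H) = 9*√(I² + H²) = 9*√(H² + I²))
h(-34) - Z(t(3, -5 + 8), 546) = 2*(-1 + 4*(-34)² + 2256*(-34))/(-34*(564 - 34)) - 9*√(546² + (-7)²) = 2*(-1/34)*(-1 + 4*1156 - 76704)/530 - 9*√(298116 + 49) = 2*(-1/34)*(1/530)*(-1 + 4624 - 76704) - 9*√298165 = 2*(-1/34)*(1/530)*(-72081) - 9*7*√6085 = 72081/9010 - 63*√6085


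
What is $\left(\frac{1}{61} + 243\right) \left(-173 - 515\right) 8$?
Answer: $- \frac{81591296}{61} \approx -1.3376 \cdot 10^{6}$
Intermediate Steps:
$\left(\frac{1}{61} + 243\right) \left(-173 - 515\right) 8 = \left(\frac{1}{61} + 243\right) \left(-688\right) 8 = \frac{14824}{61} \left(-688\right) 8 = \left(- \frac{10198912}{61}\right) 8 = - \frac{81591296}{61}$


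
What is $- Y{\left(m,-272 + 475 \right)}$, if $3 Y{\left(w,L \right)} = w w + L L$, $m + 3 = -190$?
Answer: $- \frac{78458}{3} \approx -26153.0$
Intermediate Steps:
$m = -193$ ($m = -3 - 190 = -193$)
$Y{\left(w,L \right)} = \frac{L^{2}}{3} + \frac{w^{2}}{3}$ ($Y{\left(w,L \right)} = \frac{w w + L L}{3} = \frac{w^{2} + L^{2}}{3} = \frac{L^{2} + w^{2}}{3} = \frac{L^{2}}{3} + \frac{w^{2}}{3}$)
$- Y{\left(m,-272 + 475 \right)} = - (\frac{\left(-272 + 475\right)^{2}}{3} + \frac{\left(-193\right)^{2}}{3}) = - (\frac{203^{2}}{3} + \frac{1}{3} \cdot 37249) = - (\frac{1}{3} \cdot 41209 + \frac{37249}{3}) = - (\frac{41209}{3} + \frac{37249}{3}) = \left(-1\right) \frac{78458}{3} = - \frac{78458}{3}$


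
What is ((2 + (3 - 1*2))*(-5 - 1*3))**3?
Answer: -13824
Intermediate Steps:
((2 + (3 - 1*2))*(-5 - 1*3))**3 = ((2 + (3 - 2))*(-5 - 3))**3 = ((2 + 1)*(-8))**3 = (3*(-8))**3 = (-24)**3 = -13824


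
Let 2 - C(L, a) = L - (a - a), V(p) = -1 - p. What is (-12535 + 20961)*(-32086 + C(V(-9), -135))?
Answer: -270407192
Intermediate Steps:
C(L, a) = 2 - L (C(L, a) = 2 - (L - (a - a)) = 2 - (L - 1*0) = 2 - (L + 0) = 2 - L)
(-12535 + 20961)*(-32086 + C(V(-9), -135)) = (-12535 + 20961)*(-32086 + (2 - (-1 - 1*(-9)))) = 8426*(-32086 + (2 - (-1 + 9))) = 8426*(-32086 + (2 - 1*8)) = 8426*(-32086 + (2 - 8)) = 8426*(-32086 - 6) = 8426*(-32092) = -270407192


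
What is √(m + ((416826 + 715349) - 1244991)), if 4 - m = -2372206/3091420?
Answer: I*√269530786044061070/1545710 ≈ 335.87*I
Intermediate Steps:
m = 7368943/1545710 (m = 4 - (-2372206)/3091420 = 4 - 1*(-1186103/1545710) = 4 + 1186103/1545710 = 7368943/1545710 ≈ 4.7673)
√(m + ((416826 + 715349) - 1244991)) = √(7368943/1545710 + ((416826 + 715349) - 1244991)) = √(7368943/1545710 + (1132175 - 1244991)) = √(7368943/1545710 - 112816) = √(-174373450417/1545710) = I*√269530786044061070/1545710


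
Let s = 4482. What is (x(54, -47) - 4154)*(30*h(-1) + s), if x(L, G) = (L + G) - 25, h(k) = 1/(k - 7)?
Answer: -18683259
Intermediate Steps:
h(k) = 1/(-7 + k)
x(L, G) = -25 + G + L (x(L, G) = (G + L) - 25 = -25 + G + L)
(x(54, -47) - 4154)*(30*h(-1) + s) = ((-25 - 47 + 54) - 4154)*(30/(-7 - 1) + 4482) = (-18 - 4154)*(30/(-8) + 4482) = -4172*(30*(-1/8) + 4482) = -4172*(-15/4 + 4482) = -4172*17913/4 = -18683259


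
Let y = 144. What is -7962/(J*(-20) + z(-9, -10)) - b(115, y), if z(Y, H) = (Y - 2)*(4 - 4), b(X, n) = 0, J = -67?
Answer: -3981/670 ≈ -5.9418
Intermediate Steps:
z(Y, H) = 0 (z(Y, H) = (-2 + Y)*0 = 0)
-7962/(J*(-20) + z(-9, -10)) - b(115, y) = -7962/(-67*(-20) + 0) - 1*0 = -7962/(1340 + 0) + 0 = -7962/1340 + 0 = -7962*1/1340 + 0 = -3981/670 + 0 = -3981/670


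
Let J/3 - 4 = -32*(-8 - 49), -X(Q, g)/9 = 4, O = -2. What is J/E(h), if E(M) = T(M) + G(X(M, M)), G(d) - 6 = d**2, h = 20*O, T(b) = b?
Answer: 2742/631 ≈ 4.3455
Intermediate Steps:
X(Q, g) = -36 (X(Q, g) = -9*4 = -36)
h = -40 (h = 20*(-2) = -40)
G(d) = 6 + d**2
J = 5484 (J = 12 + 3*(-32*(-8 - 49)) = 12 + 3*(-32*(-57)) = 12 + 3*1824 = 12 + 5472 = 5484)
E(M) = 1302 + M (E(M) = M + (6 + (-36)**2) = M + (6 + 1296) = M + 1302 = 1302 + M)
J/E(h) = 5484/(1302 - 40) = 5484/1262 = 5484*(1/1262) = 2742/631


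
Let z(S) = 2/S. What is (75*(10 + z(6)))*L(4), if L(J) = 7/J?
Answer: 5425/4 ≈ 1356.3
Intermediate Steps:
(75*(10 + z(6)))*L(4) = (75*(10 + 2/6))*(7/4) = (75*(10 + 2*(⅙)))*(7*(¼)) = (75*(10 + ⅓))*(7/4) = (75*(31/3))*(7/4) = 775*(7/4) = 5425/4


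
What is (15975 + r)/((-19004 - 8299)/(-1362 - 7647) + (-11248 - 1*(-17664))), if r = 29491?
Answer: 136534398/19276349 ≈ 7.0830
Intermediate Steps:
(15975 + r)/((-19004 - 8299)/(-1362 - 7647) + (-11248 - 1*(-17664))) = (15975 + 29491)/((-19004 - 8299)/(-1362 - 7647) + (-11248 - 1*(-17664))) = 45466/(-27303/(-9009) + (-11248 + 17664)) = 45466/(-27303*(-1/9009) + 6416) = 45466/(9101/3003 + 6416) = 45466/(19276349/3003) = 45466*(3003/19276349) = 136534398/19276349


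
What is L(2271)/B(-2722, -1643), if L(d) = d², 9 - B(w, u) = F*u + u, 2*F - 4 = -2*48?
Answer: -573049/8214 ≈ -69.765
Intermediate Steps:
F = -46 (F = 2 + (-2*48)/2 = 2 + (½)*(-96) = 2 - 48 = -46)
B(w, u) = 9 + 45*u (B(w, u) = 9 - (-46*u + u) = 9 - (-45)*u = 9 + 45*u)
L(2271)/B(-2722, -1643) = 2271²/(9 + 45*(-1643)) = 5157441/(9 - 73935) = 5157441/(-73926) = 5157441*(-1/73926) = -573049/8214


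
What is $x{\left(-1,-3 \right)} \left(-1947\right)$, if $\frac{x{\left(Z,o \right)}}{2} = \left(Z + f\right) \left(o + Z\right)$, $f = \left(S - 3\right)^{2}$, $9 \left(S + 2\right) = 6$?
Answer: $\frac{830720}{3} \approx 2.7691 \cdot 10^{5}$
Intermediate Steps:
$S = - \frac{4}{3}$ ($S = -2 + \frac{1}{9} \cdot 6 = -2 + \frac{2}{3} = - \frac{4}{3} \approx -1.3333$)
$f = \frac{169}{9}$ ($f = \left(- \frac{4}{3} - 3\right)^{2} = \left(- \frac{13}{3}\right)^{2} = \frac{169}{9} \approx 18.778$)
$x{\left(Z,o \right)} = 2 \left(\frac{169}{9} + Z\right) \left(Z + o\right)$ ($x{\left(Z,o \right)} = 2 \left(Z + \frac{169}{9}\right) \left(o + Z\right) = 2 \left(\frac{169}{9} + Z\right) \left(Z + o\right)$)
$x{\left(-1,-3 \right)} \left(-1947\right) = \left(2 \left(-1\right)^{2} + \frac{338}{9} \left(-1\right) + \frac{338}{9} \left(-3\right) + 2 \left(-1\right) \left(-3\right)\right) \left(-1947\right) = \left(2 \cdot 1 - \frac{338}{9} - \frac{338}{3} + 6\right) \left(-1947\right) = \left(2 - \frac{338}{9} - \frac{338}{3} + 6\right) \left(-1947\right) = \left(- \frac{1280}{9}\right) \left(-1947\right) = \frac{830720}{3}$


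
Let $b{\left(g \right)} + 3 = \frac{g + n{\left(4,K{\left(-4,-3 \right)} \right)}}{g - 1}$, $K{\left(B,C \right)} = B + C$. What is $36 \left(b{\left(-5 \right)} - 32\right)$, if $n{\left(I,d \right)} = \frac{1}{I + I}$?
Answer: $- \frac{4923}{4} \approx -1230.8$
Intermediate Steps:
$n{\left(I,d \right)} = \frac{1}{2 I}$
$b{\left(g \right)} = -3 + \frac{\frac{1}{8} + g}{-1 + g}$ ($b{\left(g \right)} = -3 + \frac{g + \frac{1}{2 \cdot 4}}{g - 1} = -3 + \frac{g + \frac{1}{2} \cdot \frac{1}{4}}{-1 + g} = -3 + \frac{g + \frac{1}{8}}{-1 + g} = -3 + \frac{\frac{1}{8} + g}{-1 + g}$)
$36 \left(b{\left(-5 \right)} - 32\right) = 36 \left(\frac{25 - -80}{8 \left(-1 - 5\right)} - 32\right) = 36 \left(\frac{25 + 80}{8 \left(-6\right)} - 32\right) = 36 \left(\frac{1}{8} \left(- \frac{1}{6}\right) 105 - 32\right) = 36 \left(- \frac{35}{16} - 32\right) = 36 \left(- \frac{547}{16}\right) = - \frac{4923}{4}$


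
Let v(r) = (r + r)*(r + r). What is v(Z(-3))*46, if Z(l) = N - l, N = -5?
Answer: 736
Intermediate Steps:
Z(l) = -5 - l
v(r) = 4*r**2 (v(r) = (2*r)*(2*r) = 4*r**2)
v(Z(-3))*46 = (4*(-5 - 1*(-3))**2)*46 = (4*(-5 + 3)**2)*46 = (4*(-2)**2)*46 = (4*4)*46 = 16*46 = 736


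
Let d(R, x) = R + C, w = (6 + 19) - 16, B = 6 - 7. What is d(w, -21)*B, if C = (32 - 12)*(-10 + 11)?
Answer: -29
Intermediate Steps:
B = -1
w = 9 (w = 25 - 16 = 9)
C = 20 (C = 20*1 = 20)
d(R, x) = 20 + R (d(R, x) = R + 20 = 20 + R)
d(w, -21)*B = (20 + 9)*(-1) = 29*(-1) = -29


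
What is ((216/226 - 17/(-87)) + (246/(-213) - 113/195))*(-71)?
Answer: 8820882/213005 ≈ 41.412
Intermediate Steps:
((216/226 - 17/(-87)) + (246/(-213) - 113/195))*(-71) = ((216*(1/226) - 17*(-1/87)) + (246*(-1/213) - 113*1/195))*(-71) = ((108/113 + 17/87) + (-82/71 - 113/195))*(-71) = (11317/9831 - 24013/13845)*(-71) = -8820882/15123355*(-71) = 8820882/213005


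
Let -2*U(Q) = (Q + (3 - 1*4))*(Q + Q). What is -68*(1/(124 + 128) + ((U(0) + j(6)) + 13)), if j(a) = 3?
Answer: -68561/63 ≈ -1088.3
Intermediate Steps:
U(Q) = -Q*(-1 + Q) (U(Q) = -(Q + (3 - 1*4))*(Q + Q)/2 = -(Q + (3 - 4))*2*Q/2 = -(Q - 1)*2*Q/2 = -(-1 + Q)*2*Q/2 = -Q*(-1 + Q))
-68*(1/(124 + 128) + ((U(0) + j(6)) + 13)) = -68*(1/(124 + 128) + ((0*(1 - 1*0) + 3) + 13)) = -68*(1/252 + ((0*(1 + 0) + 3) + 13)) = -68*(1/252 + ((0*1 + 3) + 13)) = -68*(1/252 + ((0 + 3) + 13)) = -68*(1/252 + (3 + 13)) = -68*(1/252 + 16) = -68*4033/252 = -68561/63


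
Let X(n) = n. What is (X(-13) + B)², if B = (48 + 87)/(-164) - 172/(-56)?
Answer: 152349649/1317904 ≈ 115.60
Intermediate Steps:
B = 2581/1148 (B = 135*(-1/164) - 172*(-1/56) = -135/164 + 43/14 = 2581/1148 ≈ 2.2483)
(X(-13) + B)² = (-13 + 2581/1148)² = (-12343/1148)² = 152349649/1317904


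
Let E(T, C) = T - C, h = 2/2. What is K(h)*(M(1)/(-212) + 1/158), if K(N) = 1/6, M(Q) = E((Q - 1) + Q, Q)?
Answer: 1/948 ≈ 0.0010549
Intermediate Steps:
h = 1 (h = 2*(1/2) = 1)
M(Q) = -1 + Q (M(Q) = ((Q - 1) + Q) - Q = ((-1 + Q) + Q) - Q = (-1 + 2*Q) - Q = -1 + Q)
K(N) = 1/6
K(h)*(M(1)/(-212) + 1/158) = ((-1 + 1)/(-212) + 1/158)/6 = (0*(-1/212) + 1*(1/158))/6 = (0 + 1/158)/6 = (1/6)*(1/158) = 1/948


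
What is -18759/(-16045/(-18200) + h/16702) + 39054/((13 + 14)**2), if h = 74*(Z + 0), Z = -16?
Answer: -6583091337098/285160257 ≈ -23086.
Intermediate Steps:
h = -1184 (h = 74*(-16 + 0) = 74*(-16) = -1184)
-18759/(-16045/(-18200) + h/16702) + 39054/((13 + 14)**2) = -18759/(-16045/(-18200) - 1184/16702) + 39054/((13 + 14)**2) = -18759/(-16045*(-1/18200) - 1184*1/16702) + 39054/(27**2) = -18759/(3209/3640 - 592/8351) + 39054/729 = -18759/3520497/4342520 + 39054*(1/729) = -18759*4342520/3520497 + 13018/243 = -27153777560/1173499 + 13018/243 = -6583091337098/285160257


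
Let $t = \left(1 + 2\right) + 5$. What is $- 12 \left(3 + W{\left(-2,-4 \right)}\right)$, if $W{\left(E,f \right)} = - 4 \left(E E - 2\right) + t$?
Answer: $-36$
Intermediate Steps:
$t = 8$ ($t = 3 + 5 = 8$)
$W{\left(E,f \right)} = 16 - 4 E^{2}$ ($W{\left(E,f \right)} = - 4 \left(E E - 2\right) + 8 = - 4 \left(E^{2} - 2\right) + 8 = - 4 \left(-2 + E^{2}\right) + 8 = \left(8 - 4 E^{2}\right) + 8 = 16 - 4 E^{2}$)
$- 12 \left(3 + W{\left(-2,-4 \right)}\right) = - 12 \left(3 + \left(16 - 4 \left(-2\right)^{2}\right)\right) = - 12 \left(3 + \left(16 - 16\right)\right) = - 12 \left(3 + 0\right) = \left(-12\right) 3 = -36$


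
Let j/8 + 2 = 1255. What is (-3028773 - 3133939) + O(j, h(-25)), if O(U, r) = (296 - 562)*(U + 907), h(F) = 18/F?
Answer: -9070358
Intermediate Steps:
j = 10024 (j = -16 + 8*1255 = -16 + 10040 = 10024)
O(U, r) = -241262 - 266*U (O(U, r) = -266*(907 + U) = -241262 - 266*U)
(-3028773 - 3133939) + O(j, h(-25)) = (-3028773 - 3133939) + (-241262 - 266*10024) = -6162712 + (-241262 - 2666384) = -6162712 - 2907646 = -9070358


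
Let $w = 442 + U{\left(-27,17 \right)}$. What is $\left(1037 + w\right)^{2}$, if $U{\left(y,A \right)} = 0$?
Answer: $2187441$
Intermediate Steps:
$w = 442$ ($w = 442 + 0 = 442$)
$\left(1037 + w\right)^{2} = \left(1037 + 442\right)^{2} = 1479^{2} = 2187441$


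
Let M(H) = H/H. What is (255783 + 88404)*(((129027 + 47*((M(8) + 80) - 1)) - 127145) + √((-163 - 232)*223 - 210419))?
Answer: 1941903054 + 688374*I*√74626 ≈ 1.9419e+9 + 1.8805e+8*I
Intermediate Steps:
M(H) = 1
(255783 + 88404)*(((129027 + 47*((M(8) + 80) - 1)) - 127145) + √((-163 - 232)*223 - 210419)) = (255783 + 88404)*(((129027 + 47*((1 + 80) - 1)) - 127145) + √((-163 - 232)*223 - 210419)) = 344187*(((129027 + 47*(81 - 1)) - 127145) + √(-395*223 - 210419)) = 344187*(((129027 + 47*80) - 127145) + √(-88085 - 210419)) = 344187*(((129027 + 3760) - 127145) + √(-298504)) = 344187*((132787 - 127145) + 2*I*√74626) = 344187*(5642 + 2*I*√74626) = 1941903054 + 688374*I*√74626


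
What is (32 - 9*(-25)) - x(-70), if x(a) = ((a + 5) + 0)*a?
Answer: -4293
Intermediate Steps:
x(a) = a*(5 + a) (x(a) = ((5 + a) + 0)*a = (5 + a)*a = a*(5 + a))
(32 - 9*(-25)) - x(-70) = (32 - 9*(-25)) - (-70)*(5 - 70) = (32 + 225) - (-70)*(-65) = 257 - 1*4550 = 257 - 4550 = -4293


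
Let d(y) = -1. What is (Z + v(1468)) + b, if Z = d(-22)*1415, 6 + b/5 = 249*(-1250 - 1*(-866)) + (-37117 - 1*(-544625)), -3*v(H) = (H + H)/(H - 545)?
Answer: 5698640599/2769 ≈ 2.0580e+6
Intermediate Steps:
v(H) = -2*H/(3*(-545 + H)) (v(H) = -(H + H)/(3*(H - 545)) = -2*H/(3*(-545 + H)))
b = 2059430 (b = -30 + 5*(249*(-1250 - 1*(-866)) + (-37117 - 1*(-544625))) = -30 + 5*(249*(-1250 + 866) + (-37117 + 544625)) = -30 + 5*(249*(-384) + 507508) = -30 + 5*(-95616 + 507508) = -30 + 5*411892 = -30 + 2059460 = 2059430)
Z = -1415 (Z = -1*1415 = -1415)
(Z + v(1468)) + b = (-1415 - 2*1468/(-1635 + 3*1468)) + 2059430 = (-1415 - 2*1468/(-1635 + 4404)) + 2059430 = (-1415 - 2*1468/2769) + 2059430 = (-1415 - 2*1468*1/2769) + 2059430 = (-1415 - 2936/2769) + 2059430 = -3921071/2769 + 2059430 = 5698640599/2769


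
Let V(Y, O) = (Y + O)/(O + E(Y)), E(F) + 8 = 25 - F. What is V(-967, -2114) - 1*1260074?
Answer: -1423880539/1130 ≈ -1.2601e+6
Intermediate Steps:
E(F) = 17 - F (E(F) = -8 + (25 - F) = 17 - F)
V(Y, O) = (O + Y)/(17 + O - Y) (V(Y, O) = (Y + O)/(O + (17 - Y)) = (O + Y)/(17 + O - Y))
V(-967, -2114) - 1*1260074 = (-2114 - 967)/(17 - 2114 - 1*(-967)) - 1*1260074 = -3081/(17 - 2114 + 967) - 1260074 = -3081/(-1130) - 1260074 = -1/1130*(-3081) - 1260074 = 3081/1130 - 1260074 = -1423880539/1130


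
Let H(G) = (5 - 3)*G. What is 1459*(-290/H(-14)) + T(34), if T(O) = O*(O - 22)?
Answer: 217267/14 ≈ 15519.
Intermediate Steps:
H(G) = 2*G
T(O) = O*(-22 + O)
1459*(-290/H(-14)) + T(34) = 1459*(-290/(2*(-14))) + 34*(-22 + 34) = 1459*(-290/(-28)) + 34*12 = 1459*(-290*(-1/28)) + 408 = 1459*(145/14) + 408 = 211555/14 + 408 = 217267/14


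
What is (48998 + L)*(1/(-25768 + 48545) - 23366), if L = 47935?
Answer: -51588458062473/22777 ≈ -2.2649e+9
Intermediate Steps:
(48998 + L)*(1/(-25768 + 48545) - 23366) = (48998 + 47935)*(1/(-25768 + 48545) - 23366) = 96933*(1/22777 - 23366) = 96933*(-532207381/22777) = -51588458062473/22777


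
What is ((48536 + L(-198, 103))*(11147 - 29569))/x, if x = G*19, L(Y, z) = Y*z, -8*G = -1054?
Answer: -2073727696/10013 ≈ -2.0710e+5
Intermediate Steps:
G = 527/4 (G = -⅛*(-1054) = 527/4 ≈ 131.75)
x = 10013/4 (x = (527/4)*19 = 10013/4 ≈ 2503.3)
((48536 + L(-198, 103))*(11147 - 29569))/x = ((48536 - 198*103)*(11147 - 29569))/(10013/4) = ((48536 - 20394)*(-18422))*(4/10013) = (28142*(-18422))*(4/10013) = -518431924*4/10013 = -2073727696/10013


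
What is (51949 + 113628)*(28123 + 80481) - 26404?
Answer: 17982298104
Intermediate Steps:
(51949 + 113628)*(28123 + 80481) - 26404 = 165577*108604 - 26404 = 17982324508 - 26404 = 17982298104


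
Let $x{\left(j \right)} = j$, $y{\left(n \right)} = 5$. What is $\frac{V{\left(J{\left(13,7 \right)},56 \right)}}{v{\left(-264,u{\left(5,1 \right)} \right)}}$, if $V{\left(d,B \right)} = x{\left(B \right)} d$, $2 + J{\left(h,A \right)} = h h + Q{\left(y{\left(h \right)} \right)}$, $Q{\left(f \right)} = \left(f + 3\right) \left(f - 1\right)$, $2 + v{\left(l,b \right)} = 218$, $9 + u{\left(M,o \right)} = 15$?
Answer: $\frac{1393}{27} \approx 51.593$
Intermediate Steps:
$u{\left(M,o \right)} = 6$ ($u{\left(M,o \right)} = -9 + 15 = 6$)
$v{\left(l,b \right)} = 216$ ($v{\left(l,b \right)} = -2 + 218 = 216$)
$Q{\left(f \right)} = \left(-1 + f\right) \left(3 + f\right)$ ($Q{\left(f \right)} = \left(3 + f\right) \left(-1 + f\right) = \left(-1 + f\right) \left(3 + f\right)$)
$J{\left(h,A \right)} = 30 + h^{2}$ ($J{\left(h,A \right)} = -2 + \left(h h + \left(-3 + 5^{2} + 2 \cdot 5\right)\right) = -2 + \left(h^{2} + \left(-3 + 25 + 10\right)\right) = -2 + \left(h^{2} + 32\right) = -2 + \left(32 + h^{2}\right) = 30 + h^{2}$)
$V{\left(d,B \right)} = B d$
$\frac{V{\left(J{\left(13,7 \right)},56 \right)}}{v{\left(-264,u{\left(5,1 \right)} \right)}} = \frac{56 \left(30 + 13^{2}\right)}{216} = 56 \left(30 + 169\right) \frac{1}{216} = 56 \cdot 199 \cdot \frac{1}{216} = 11144 \cdot \frac{1}{216} = \frac{1393}{27}$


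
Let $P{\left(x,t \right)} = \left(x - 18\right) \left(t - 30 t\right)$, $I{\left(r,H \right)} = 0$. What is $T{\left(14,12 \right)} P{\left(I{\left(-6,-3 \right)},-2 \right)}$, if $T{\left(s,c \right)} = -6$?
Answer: $6264$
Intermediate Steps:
$P{\left(x,t \right)} = - 29 t \left(-18 + x\right)$ ($P{\left(x,t \right)} = \left(-18 + x\right) \left(- 29 t\right) = - 29 t \left(-18 + x\right)$)
$T{\left(14,12 \right)} P{\left(I{\left(-6,-3 \right)},-2 \right)} = - 6 \cdot 29 \left(-2\right) \left(18 - 0\right) = - 6 \cdot 29 \left(-2\right) \left(18 + 0\right) = - 6 \cdot 29 \left(-2\right) 18 = \left(-6\right) \left(-1044\right) = 6264$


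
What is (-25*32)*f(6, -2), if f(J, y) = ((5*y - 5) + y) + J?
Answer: 8800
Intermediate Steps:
f(J, y) = -5 + J + 6*y (f(J, y) = ((-5 + 5*y) + y) + J = (-5 + 6*y) + J = -5 + J + 6*y)
(-25*32)*f(6, -2) = (-25*32)*(-5 + 6 + 6*(-2)) = -800*(-5 + 6 - 12) = -800*(-11) = 8800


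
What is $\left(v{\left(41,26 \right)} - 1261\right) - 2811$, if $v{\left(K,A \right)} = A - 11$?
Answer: $-4057$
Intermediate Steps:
$v{\left(K,A \right)} = -11 + A$ ($v{\left(K,A \right)} = A - 11 = -11 + A$)
$\left(v{\left(41,26 \right)} - 1261\right) - 2811 = \left(\left(-11 + 26\right) - 1261\right) - 2811 = \left(15 - 1261\right) - 2811 = -1246 - 2811 = -4057$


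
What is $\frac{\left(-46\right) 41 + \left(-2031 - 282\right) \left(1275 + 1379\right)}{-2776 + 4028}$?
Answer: $- \frac{1535147}{313} \approx -4904.6$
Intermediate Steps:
$\frac{\left(-46\right) 41 + \left(-2031 - 282\right) \left(1275 + 1379\right)}{-2776 + 4028} = \frac{-1886 - 6138702}{1252} = \left(-1886 - 6138702\right) \frac{1}{1252} = \left(-6140588\right) \frac{1}{1252} = - \frac{1535147}{313}$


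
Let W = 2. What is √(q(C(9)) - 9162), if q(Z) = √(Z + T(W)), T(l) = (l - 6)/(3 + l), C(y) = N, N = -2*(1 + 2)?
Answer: √(-229050 + 5*I*√170)/5 ≈ 0.013622 + 95.718*I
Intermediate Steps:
N = -6 (N = -2*3 = -6)
C(y) = -6
T(l) = (-6 + l)/(3 + l)
q(Z) = √(-⅘ + Z) (q(Z) = √(Z + (-6 + 2)/(3 + 2)) = √(Z - 4/5) = √(Z + (⅕)*(-4)) = √(Z - ⅘) = √(-⅘ + Z))
√(q(C(9)) - 9162) = √(√(-20 + 25*(-6))/5 - 9162) = √(√(-20 - 150)/5 - 9162) = √(√(-170)/5 - 9162) = √((I*√170)/5 - 9162) = √(I*√170/5 - 9162) = √(-9162 + I*√170/5)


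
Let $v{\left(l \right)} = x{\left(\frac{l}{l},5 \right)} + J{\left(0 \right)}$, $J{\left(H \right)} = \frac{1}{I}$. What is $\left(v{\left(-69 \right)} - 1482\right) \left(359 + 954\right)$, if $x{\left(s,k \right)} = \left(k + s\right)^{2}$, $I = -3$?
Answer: $- \frac{5697107}{3} \approx -1.899 \cdot 10^{6}$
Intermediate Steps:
$J{\left(H \right)} = - \frac{1}{3}$ ($J{\left(H \right)} = \frac{1}{-3} = - \frac{1}{3}$)
$v{\left(l \right)} = \frac{107}{3}$ ($v{\left(l \right)} = \left(5 + \frac{l}{l}\right)^{2} - \frac{1}{3} = \left(5 + 1\right)^{2} - \frac{1}{3} = 6^{2} - \frac{1}{3} = 36 - \frac{1}{3} = \frac{107}{3}$)
$\left(v{\left(-69 \right)} - 1482\right) \left(359 + 954\right) = \left(\frac{107}{3} - 1482\right) \left(359 + 954\right) = \left(- \frac{4339}{3}\right) 1313 = - \frac{5697107}{3}$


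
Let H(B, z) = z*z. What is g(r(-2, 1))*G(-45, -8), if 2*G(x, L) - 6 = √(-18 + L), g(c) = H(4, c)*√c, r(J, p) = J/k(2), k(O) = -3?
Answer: 2*√6*(6 + I*√26)/27 ≈ 1.0887 + 0.92519*I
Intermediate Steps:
H(B, z) = z²
r(J, p) = -J/3 (r(J, p) = J/(-3) = J*(-⅓) = -J/3)
g(c) = c^(5/2) (g(c) = c²*√c = c^(5/2))
G(x, L) = 3 + √(-18 + L)/2
g(r(-2, 1))*G(-45, -8) = (-⅓*(-2))^(5/2)*(3 + √(-18 - 8)/2) = (⅔)^(5/2)*(3 + √(-26)/2) = (4*√6/27)*(3 + (I*√26)/2) = (4*√6/27)*(3 + I*√26/2) = 4*√6*(3 + I*√26/2)/27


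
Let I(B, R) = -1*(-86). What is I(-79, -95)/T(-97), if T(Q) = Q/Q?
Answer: 86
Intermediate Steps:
I(B, R) = 86
T(Q) = 1
I(-79, -95)/T(-97) = 86/1 = 86*1 = 86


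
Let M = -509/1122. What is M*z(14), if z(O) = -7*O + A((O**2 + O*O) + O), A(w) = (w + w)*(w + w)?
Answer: -167778107/561 ≈ -2.9907e+5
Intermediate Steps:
A(w) = 4*w**2 (A(w) = (2*w)*(2*w) = 4*w**2)
z(O) = -7*O + 4*(O + 2*O**2)**2 (z(O) = -7*O + 4*((O**2 + O*O) + O)**2 = -7*O + 4*((O**2 + O**2) + O)**2 = -7*O + 4*(2*O**2 + O)**2 = -7*O + 4*(O + 2*O**2)**2)
M = -509/1122 (M = -509*1/1122 = -509/1122 ≈ -0.45365)
M*z(14) = -3563*(-7 + 4*14*(1 + 2*14)**2)/561 = -3563*(-7 + 4*14*(1 + 28)**2)/561 = -3563*(-7 + 4*14*29**2)/561 = -3563*(-7 + 4*14*841)/561 = -3563*(-7 + 47096)/561 = -3563*47089/561 = -509/1122*659246 = -167778107/561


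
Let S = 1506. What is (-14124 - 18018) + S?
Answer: -30636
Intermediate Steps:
(-14124 - 18018) + S = (-14124 - 18018) + 1506 = -32142 + 1506 = -30636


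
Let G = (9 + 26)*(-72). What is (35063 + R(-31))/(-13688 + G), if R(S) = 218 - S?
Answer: -2207/1013 ≈ -2.1787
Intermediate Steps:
G = -2520 (G = 35*(-72) = -2520)
(35063 + R(-31))/(-13688 + G) = (35063 + (218 - 1*(-31)))/(-13688 - 2520) = (35063 + (218 + 31))/(-16208) = (35063 + 249)*(-1/16208) = 35312*(-1/16208) = -2207/1013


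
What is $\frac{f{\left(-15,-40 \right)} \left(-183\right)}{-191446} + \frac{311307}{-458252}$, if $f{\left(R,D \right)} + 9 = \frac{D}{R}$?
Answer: $- \frac{30064796995}{43865256196} \approx -0.68539$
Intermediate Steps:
$f{\left(R,D \right)} = -9 + \frac{D}{R}$
$\frac{f{\left(-15,-40 \right)} \left(-183\right)}{-191446} + \frac{311307}{-458252} = \frac{\left(-9 - \frac{40}{-15}\right) \left(-183\right)}{-191446} + \frac{311307}{-458252} = \left(-9 - - \frac{8}{3}\right) \left(-183\right) \left(- \frac{1}{191446}\right) + 311307 \left(- \frac{1}{458252}\right) = \left(-9 + \frac{8}{3}\right) \left(-183\right) \left(- \frac{1}{191446}\right) - \frac{311307}{458252} = \left(- \frac{19}{3}\right) \left(-183\right) \left(- \frac{1}{191446}\right) - \frac{311307}{458252} = 1159 \left(- \frac{1}{191446}\right) - \frac{311307}{458252} = - \frac{1159}{191446} - \frac{311307}{458252} = - \frac{30064796995}{43865256196}$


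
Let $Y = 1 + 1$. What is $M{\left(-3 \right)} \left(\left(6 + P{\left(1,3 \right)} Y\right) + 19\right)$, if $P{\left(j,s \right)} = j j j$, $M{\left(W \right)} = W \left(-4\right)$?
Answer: $324$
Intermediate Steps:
$M{\left(W \right)} = - 4 W$
$Y = 2$
$P{\left(j,s \right)} = j^{3}$ ($P{\left(j,s \right)} = j^{2} j = j^{3}$)
$M{\left(-3 \right)} \left(\left(6 + P{\left(1,3 \right)} Y\right) + 19\right) = \left(-4\right) \left(-3\right) \left(\left(6 + 1^{3} \cdot 2\right) + 19\right) = 12 \left(\left(6 + 1 \cdot 2\right) + 19\right) = 12 \left(\left(6 + 2\right) + 19\right) = 12 \left(8 + 19\right) = 12 \cdot 27 = 324$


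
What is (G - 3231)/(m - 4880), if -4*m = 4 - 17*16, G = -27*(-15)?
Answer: 2826/4813 ≈ 0.58716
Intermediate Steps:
G = 405
m = 67 (m = -(4 - 17*16)/4 = -(4 - 272)/4 = -¼*(-268) = 67)
(G - 3231)/(m - 4880) = (405 - 3231)/(67 - 4880) = -2826/(-4813) = -2826*(-1/4813) = 2826/4813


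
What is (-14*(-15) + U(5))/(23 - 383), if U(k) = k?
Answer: -43/72 ≈ -0.59722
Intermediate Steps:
(-14*(-15) + U(5))/(23 - 383) = (-14*(-15) + 5)/(23 - 383) = (210 + 5)/(-360) = 215*(-1/360) = -43/72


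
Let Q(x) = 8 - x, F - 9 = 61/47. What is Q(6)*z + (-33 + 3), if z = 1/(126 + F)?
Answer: -96043/3203 ≈ -29.985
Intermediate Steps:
F = 484/47 (F = 9 + 61/47 = 484/47 ≈ 10.298)
z = 47/6406 (z = 1/(126 + 484/47) = 1/(6406/47) = 47/6406 ≈ 0.0073369)
Q(6)*z + (-33 + 3) = (8 - 1*6)*(47/6406) + (-33 + 3) = (8 - 6)*(47/6406) - 30 = 2*(47/6406) - 30 = 47/3203 - 30 = -96043/3203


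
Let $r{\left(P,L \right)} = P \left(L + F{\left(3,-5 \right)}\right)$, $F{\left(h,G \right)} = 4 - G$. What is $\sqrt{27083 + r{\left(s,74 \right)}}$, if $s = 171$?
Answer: $2 \sqrt{10319} \approx 203.17$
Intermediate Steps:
$r{\left(P,L \right)} = P \left(9 + L\right)$ ($r{\left(P,L \right)} = P \left(L + \left(4 - -5\right)\right) = P \left(L + \left(4 + 5\right)\right) = P \left(L + 9\right) = P \left(9 + L\right)$)
$\sqrt{27083 + r{\left(s,74 \right)}} = \sqrt{27083 + 171 \left(9 + 74\right)} = \sqrt{27083 + 171 \cdot 83} = \sqrt{27083 + 14193} = \sqrt{41276} = 2 \sqrt{10319}$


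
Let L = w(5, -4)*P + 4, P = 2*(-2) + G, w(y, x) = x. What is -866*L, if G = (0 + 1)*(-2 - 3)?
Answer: -34640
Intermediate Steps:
G = -5 (G = 1*(-5) = -5)
P = -9 (P = 2*(-2) - 5 = -4 - 5 = -9)
L = 40 (L = -4*(-9) + 4 = 36 + 4 = 40)
-866*L = -866*40 = -34640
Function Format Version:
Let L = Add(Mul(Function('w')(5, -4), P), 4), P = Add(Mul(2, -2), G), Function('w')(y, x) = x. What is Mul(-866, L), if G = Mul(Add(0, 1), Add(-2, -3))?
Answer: -34640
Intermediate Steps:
G = -5 (G = Mul(1, -5) = -5)
P = -9 (P = Add(Mul(2, -2), -5) = Add(-4, -5) = -9)
L = 40 (L = Add(Mul(-4, -9), 4) = Add(36, 4) = 40)
Mul(-866, L) = Mul(-866, 40) = -34640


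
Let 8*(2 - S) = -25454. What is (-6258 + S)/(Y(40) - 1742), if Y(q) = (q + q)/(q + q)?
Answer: 12297/6964 ≈ 1.7658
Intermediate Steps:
S = 12735/4 (S = 2 - ⅛*(-25454) = 2 + 12727/4 = 12735/4 ≈ 3183.8)
Y(q) = 1 (Y(q) = (2*q)/((2*q)) = (2*q)*(1/(2*q)) = 1)
(-6258 + S)/(Y(40) - 1742) = (-6258 + 12735/4)/(1 - 1742) = -12297/4/(-1741) = -12297/4*(-1/1741) = 12297/6964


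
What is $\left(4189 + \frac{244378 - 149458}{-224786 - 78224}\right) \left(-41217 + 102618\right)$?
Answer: $\frac{7793100697197}{30301} \approx 2.5719 \cdot 10^{8}$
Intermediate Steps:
$\left(4189 + \frac{244378 - 149458}{-224786 - 78224}\right) \left(-41217 + 102618\right) = \left(4189 + \frac{94920}{-303010}\right) 61401 = \left(4189 + 94920 \left(- \frac{1}{303010}\right)\right) 61401 = \left(4189 - \frac{9492}{30301}\right) 61401 = \frac{126921397}{30301} \cdot 61401 = \frac{7793100697197}{30301}$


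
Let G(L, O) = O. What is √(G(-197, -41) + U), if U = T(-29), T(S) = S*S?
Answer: 20*√2 ≈ 28.284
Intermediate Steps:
T(S) = S²
U = 841 (U = (-29)² = 841)
√(G(-197, -41) + U) = √(-41 + 841) = √800 = 20*√2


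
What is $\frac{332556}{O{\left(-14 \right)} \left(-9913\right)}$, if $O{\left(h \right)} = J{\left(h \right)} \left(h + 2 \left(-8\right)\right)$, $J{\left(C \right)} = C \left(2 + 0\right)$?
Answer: $- \frac{3959}{99130} \approx -0.039937$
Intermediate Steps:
$J{\left(C \right)} = 2 C$ ($J{\left(C \right)} = C 2 = 2 C$)
$O{\left(h \right)} = 2 h \left(-16 + h\right)$ ($O{\left(h \right)} = 2 h \left(h + 2 \left(-8\right)\right) = 2 h \left(h - 16\right) = 2 h \left(-16 + h\right)$)
$\frac{332556}{O{\left(-14 \right)} \left(-9913\right)} = \frac{332556}{2 \left(-14\right) \left(-16 - 14\right) \left(-9913\right)} = \frac{332556}{2 \left(-14\right) \left(-30\right) \left(-9913\right)} = \frac{332556}{840 \left(-9913\right)} = \frac{332556}{-8326920} = 332556 \left(- \frac{1}{8326920}\right) = - \frac{3959}{99130}$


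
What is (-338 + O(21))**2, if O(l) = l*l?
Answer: 10609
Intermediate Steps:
O(l) = l**2
(-338 + O(21))**2 = (-338 + 21**2)**2 = (-338 + 441)**2 = 103**2 = 10609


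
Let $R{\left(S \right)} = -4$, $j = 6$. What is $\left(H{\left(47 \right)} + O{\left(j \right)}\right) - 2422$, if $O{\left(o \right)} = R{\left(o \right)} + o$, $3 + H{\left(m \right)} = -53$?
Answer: $-2476$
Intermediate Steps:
$H{\left(m \right)} = -56$ ($H{\left(m \right)} = -3 - 53 = -56$)
$O{\left(o \right)} = -4 + o$
$\left(H{\left(47 \right)} + O{\left(j \right)}\right) - 2422 = \left(-56 + \left(-4 + 6\right)\right) - 2422 = \left(-56 + 2\right) - 2422 = -54 - 2422 = -2476$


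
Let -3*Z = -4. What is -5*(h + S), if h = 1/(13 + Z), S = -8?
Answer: 1705/43 ≈ 39.651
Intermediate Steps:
Z = 4/3 (Z = -⅓*(-4) = 4/3 ≈ 1.3333)
h = 3/43 (h = 1/(13 + 4/3) = 1/(43/3) = 3/43 ≈ 0.069767)
-5*(h + S) = -5*(3/43 - 8) = -5*(-341/43) = 1705/43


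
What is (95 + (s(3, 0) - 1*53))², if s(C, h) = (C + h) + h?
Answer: 2025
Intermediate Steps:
s(C, h) = C + 2*h
(95 + (s(3, 0) - 1*53))² = (95 + ((3 + 2*0) - 1*53))² = (95 + ((3 + 0) - 53))² = (95 + (3 - 53))² = (95 - 50)² = 45² = 2025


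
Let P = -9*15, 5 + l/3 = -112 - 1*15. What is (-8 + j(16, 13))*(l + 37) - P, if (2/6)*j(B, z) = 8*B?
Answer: -134849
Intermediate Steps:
j(B, z) = 24*B (j(B, z) = 3*(8*B) = 24*B)
l = -396 (l = -15 + 3*(-112 - 1*15) = -15 + 3*(-112 - 15) = -15 + 3*(-127) = -15 - 381 = -396)
P = -135
(-8 + j(16, 13))*(l + 37) - P = (-8 + 24*16)*(-396 + 37) - 1*(-135) = (-8 + 384)*(-359) + 135 = 376*(-359) + 135 = -134984 + 135 = -134849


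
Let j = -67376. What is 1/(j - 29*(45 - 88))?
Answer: -1/66129 ≈ -1.5122e-5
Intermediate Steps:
1/(j - 29*(45 - 88)) = 1/(-67376 - 29*(45 - 88)) = 1/(-67376 - 29*(-43)) = 1/(-67376 + 1247) = 1/(-66129) = -1/66129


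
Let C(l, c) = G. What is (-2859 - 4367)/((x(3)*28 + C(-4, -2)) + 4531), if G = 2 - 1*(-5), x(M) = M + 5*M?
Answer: -3613/2521 ≈ -1.4332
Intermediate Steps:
x(M) = 6*M
G = 7 (G = 2 + 5 = 7)
C(l, c) = 7
(-2859 - 4367)/((x(3)*28 + C(-4, -2)) + 4531) = (-2859 - 4367)/(((6*3)*28 + 7) + 4531) = -7226/((18*28 + 7) + 4531) = -7226/((504 + 7) + 4531) = -7226/(511 + 4531) = -7226/5042 = -7226*1/5042 = -3613/2521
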